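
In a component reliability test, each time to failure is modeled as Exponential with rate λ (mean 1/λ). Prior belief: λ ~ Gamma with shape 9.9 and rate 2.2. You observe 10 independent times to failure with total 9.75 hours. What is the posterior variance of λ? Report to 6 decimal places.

With a Gamma(shape α, rate β) prior on the exponential rate λ, the posterior after n observations with total T = Σxᵢ is Gamma(α+n, β+T).
Posterior: Gamma(9.9+10, 2.2+9.75) = Gamma(19.9, 11.95).
Var = α/β² = 0.139353.

0.139353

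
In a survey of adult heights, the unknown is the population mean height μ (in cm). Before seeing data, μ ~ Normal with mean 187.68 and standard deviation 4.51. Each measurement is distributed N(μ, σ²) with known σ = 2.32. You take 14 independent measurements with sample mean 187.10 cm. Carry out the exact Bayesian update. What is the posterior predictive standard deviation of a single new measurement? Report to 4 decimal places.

For Normal data with known variance σ², a Normal(μ₀, σ₀²) prior on μ is conjugate. Posterior precision = 1/σ₀² + n/σ²; posterior mean is the precision-weighted average of μ₀ and x̄.
σ₀² = 4.51² = 20.3401, σ² = 2.32² = 5.3824; σ² + n·σ₀² = 5.3824 + 14·20.3401 = 290.1438.
Posterior precision = 1/σ₀² + n/σ² = 1/20.3401 + 14/5.3824 = (σ² + n·σ₀²)/(σ₀²σ²) = 290.1438/(20.3401·5.3824); posterior variance σₙ² = σ₀²σ²/(σ² + n·σ₀²) = 20.3401·5.3824/290.1438 = 0.377325.
Predictive variance for one new observation = σₙ² + σ² = 20.3401·5.3824/290.1438 + 5.3824 = σ²·(σ₀² + 290.1438)/290.1438 = 5.3824·310.4839/290.1438 = 5.759725; SD = √(5.3824·310.4839/290.1438) = 2.3999.

2.3999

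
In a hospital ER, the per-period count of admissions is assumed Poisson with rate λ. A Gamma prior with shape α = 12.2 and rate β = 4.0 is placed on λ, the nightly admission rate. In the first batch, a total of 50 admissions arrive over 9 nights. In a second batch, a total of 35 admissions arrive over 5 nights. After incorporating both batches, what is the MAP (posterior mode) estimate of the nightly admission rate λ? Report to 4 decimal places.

With a Gamma(shape α, rate β) prior, the Poisson likelihood is conjugate: the posterior is Gamma(α + ΣXᵢ, β + n).
After batch 1: Gamma(α+S, β+n) = Gamma(12.2+50, 4.0+9) = Gamma(62.2, 13.0).
After batch 2: Gamma(α+S, β+n) = Gamma(62.2+35, 13.0+5) = Gamma(97.2, 18.0).
Mode of Gamma(α,β) for α≥1 is (α−1)/β = 96.2/18.0 = 5.3444.

5.3444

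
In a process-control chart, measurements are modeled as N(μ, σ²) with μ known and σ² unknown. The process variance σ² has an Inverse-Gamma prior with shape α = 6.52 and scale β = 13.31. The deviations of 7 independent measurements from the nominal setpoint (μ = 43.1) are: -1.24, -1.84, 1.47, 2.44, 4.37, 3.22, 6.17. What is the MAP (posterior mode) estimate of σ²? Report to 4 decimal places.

With known mean μ and an Inverse-Gamma(α, β) prior on σ², the Normal likelihood is conjugate: posterior is Inv-Gamma(α + n/2, β + Σ(xᵢ−μ)²/2).
Σ(xᵢ−μ)² = (-1.24)² + (-1.84)² + (1.47)² + (2.44)² + (4.37)² + (3.22)² + (6.17)² = 80.5719.
Posterior: Inv-Gamma(6.52 + 7/2, 13.31 + 80.5719/2) = Inv-Gamma(10.02, 53.59595).
Mode = β/(α+1) = 53.59595/11.02 = 4.8635.

4.8635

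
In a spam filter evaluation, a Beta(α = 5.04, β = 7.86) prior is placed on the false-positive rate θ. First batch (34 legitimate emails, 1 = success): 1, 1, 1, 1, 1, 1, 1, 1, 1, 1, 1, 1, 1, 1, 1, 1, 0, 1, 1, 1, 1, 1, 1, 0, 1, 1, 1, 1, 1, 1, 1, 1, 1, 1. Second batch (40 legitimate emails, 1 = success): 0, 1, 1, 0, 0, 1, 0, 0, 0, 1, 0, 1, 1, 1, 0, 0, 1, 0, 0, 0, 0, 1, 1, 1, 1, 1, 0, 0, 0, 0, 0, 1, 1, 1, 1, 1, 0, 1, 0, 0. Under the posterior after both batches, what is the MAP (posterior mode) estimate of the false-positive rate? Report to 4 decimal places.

The Beta prior is conjugate to a Binomial/Bernoulli likelihood; the update adds successes to α and failures to β.
After batch 1: Beta(5.04+32, 7.86+2) = Beta(37.04, 9.86).
After batch 2: Beta(37.04+19, 9.86+21) = Beta(56.04, 30.86).
Mode of Beta(a,b) for a,b>1 is (a−1)/(a+b−2) = 55.04/84.90 = 0.6483.

0.6483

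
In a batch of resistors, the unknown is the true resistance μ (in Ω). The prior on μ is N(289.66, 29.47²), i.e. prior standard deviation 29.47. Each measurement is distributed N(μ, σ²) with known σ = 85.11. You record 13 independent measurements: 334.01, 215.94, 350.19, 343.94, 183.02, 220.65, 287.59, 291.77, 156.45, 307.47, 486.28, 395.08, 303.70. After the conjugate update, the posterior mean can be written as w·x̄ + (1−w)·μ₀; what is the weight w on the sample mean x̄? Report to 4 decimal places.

For Normal data with known variance σ², a Normal(μ₀, σ₀²) prior on μ is conjugate. Posterior precision = 1/σ₀² + n/σ²; posterior mean is the precision-weighted average of μ₀ and x̄.
σ₀² = 29.47² = 868.4809, σ² = 85.11² = 7243.7121. Prior precision 1/σ₀² = 1/868.4809; data precision n/σ² = 13/7243.7121.
w = (n/σ²)/(1/σ₀² + n/σ²) = n·σ₀²/(σ² + n·σ₀²) = 13·868.4809/(7243.7121 + 13·868.4809) = 11290.2517/18533.9638 = 0.6092.

0.6092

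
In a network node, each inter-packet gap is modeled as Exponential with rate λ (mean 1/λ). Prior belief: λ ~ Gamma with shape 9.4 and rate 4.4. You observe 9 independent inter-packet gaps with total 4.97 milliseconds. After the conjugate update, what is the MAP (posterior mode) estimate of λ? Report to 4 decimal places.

1.8570

With a Gamma(shape α, rate β) prior on the exponential rate λ, the posterior after n observations with total T = Σxᵢ is Gamma(α+n, β+T).
Posterior: Gamma(9.4+9, 4.4+4.97) = Gamma(18.4, 9.37).
Mode = (α−1)/β = 1.8570.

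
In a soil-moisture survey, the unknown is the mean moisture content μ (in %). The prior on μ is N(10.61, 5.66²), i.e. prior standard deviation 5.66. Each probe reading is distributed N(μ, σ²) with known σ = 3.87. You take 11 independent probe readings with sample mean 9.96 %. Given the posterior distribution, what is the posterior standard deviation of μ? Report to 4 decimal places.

For Normal data with known variance σ², a Normal(μ₀, σ₀²) prior on μ is conjugate. Posterior precision = 1/σ₀² + n/σ²; posterior mean is the precision-weighted average of μ₀ and x̄.
σ₀² = 5.66² = 32.0356, σ² = 3.87² = 14.9769; σ² + n·σ₀² = 14.9769 + 11·32.0356 = 367.3685.
Posterior precision = 1/σ₀² + n/σ² = 1/32.0356 + 11/14.9769 = (σ² + n·σ₀²)/(σ₀²σ²) = 367.3685/(32.0356·14.9769); posterior variance σₙ² = σ₀²σ²/(σ² + n·σ₀²) = 32.0356·14.9769/367.3685 = 1.306029.
Posterior SD = √σₙ² = √(32.0356·14.9769/367.3685) = 1.1428.

1.1428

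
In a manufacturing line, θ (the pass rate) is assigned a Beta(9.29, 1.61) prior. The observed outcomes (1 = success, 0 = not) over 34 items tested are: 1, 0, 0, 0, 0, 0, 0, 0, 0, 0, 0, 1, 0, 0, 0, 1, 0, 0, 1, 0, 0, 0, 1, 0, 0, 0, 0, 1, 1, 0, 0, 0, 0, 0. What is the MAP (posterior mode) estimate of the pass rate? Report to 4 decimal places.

The Beta prior is conjugate to a Binomial/Bernoulli likelihood; the update adds successes to α and failures to β.
Posterior: Beta(α+k, β+n−k) = Beta(9.29+7, 1.61+27) = Beta(16.29, 28.61).
Mode of Beta(a,b) for a,b>1 is (a−1)/(a+b−2) = 15.29/42.90 = 0.3564.

0.3564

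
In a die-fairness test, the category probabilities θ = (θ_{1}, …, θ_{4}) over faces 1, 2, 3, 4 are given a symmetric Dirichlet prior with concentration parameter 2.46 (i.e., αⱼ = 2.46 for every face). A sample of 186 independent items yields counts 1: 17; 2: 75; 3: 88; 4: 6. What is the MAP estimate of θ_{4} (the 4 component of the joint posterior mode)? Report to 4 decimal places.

0.0389

The Dirichlet prior is conjugate to the Multinomial likelihood: each posterior αⱼ = prior αⱼ + observed count nⱼ.
Posterior concentration: (19.46, 77.46, 90.46, 8.46), total = 195.84.
Joint mode component: (α_{4}−1)/(Σα−K) = 7.46/191.84 = 0.0389.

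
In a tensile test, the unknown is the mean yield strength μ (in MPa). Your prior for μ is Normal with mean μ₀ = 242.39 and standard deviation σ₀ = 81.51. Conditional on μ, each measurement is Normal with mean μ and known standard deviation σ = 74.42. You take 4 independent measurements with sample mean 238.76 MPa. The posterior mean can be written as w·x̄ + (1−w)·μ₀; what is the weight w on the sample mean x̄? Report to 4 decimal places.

0.8275

For Normal data with known variance σ², a Normal(μ₀, σ₀²) prior on μ is conjugate. Posterior precision = 1/σ₀² + n/σ²; posterior mean is the precision-weighted average of μ₀ and x̄.
σ₀² = 81.51² = 6643.8801, σ² = 74.42² = 5538.3364. Prior precision 1/σ₀² = 1/6643.8801; data precision n/σ² = 4/5538.3364.
w = (n/σ²)/(1/σ₀² + n/σ²) = n·σ₀²/(σ² + n·σ₀²) = 4·6643.8801/(5538.3364 + 4·6643.8801) = 26575.5204/32113.8568 = 0.8275.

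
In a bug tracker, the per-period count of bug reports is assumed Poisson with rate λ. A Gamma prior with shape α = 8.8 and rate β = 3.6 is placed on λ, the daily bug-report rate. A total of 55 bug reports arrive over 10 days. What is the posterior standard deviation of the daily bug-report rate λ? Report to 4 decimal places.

With a Gamma(shape α, rate β) prior, the Poisson likelihood is conjugate: the posterior is Gamma(α + ΣXᵢ, β + n).
Posterior: Gamma(α+S, β+n) = Gamma(8.8+55, 3.6+10) = Gamma(63.8, 13.6).
SD = √α/β = √63.8/13.6 = 0.5873.

0.5873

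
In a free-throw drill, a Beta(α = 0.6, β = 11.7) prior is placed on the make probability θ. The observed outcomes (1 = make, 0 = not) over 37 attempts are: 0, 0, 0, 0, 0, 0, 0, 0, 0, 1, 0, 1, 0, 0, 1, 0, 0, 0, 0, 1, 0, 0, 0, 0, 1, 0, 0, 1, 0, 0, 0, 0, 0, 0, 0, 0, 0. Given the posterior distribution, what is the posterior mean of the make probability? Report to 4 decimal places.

0.1339

The Beta prior is conjugate to a Binomial/Bernoulli likelihood; the update adds successes to α and failures to β.
Posterior: Beta(α+k, β+n−k) = Beta(0.6+6, 11.7+31) = Beta(6.6, 42.7).
Posterior mean = α/(α+β) = 6.6/49.3 = 0.1339.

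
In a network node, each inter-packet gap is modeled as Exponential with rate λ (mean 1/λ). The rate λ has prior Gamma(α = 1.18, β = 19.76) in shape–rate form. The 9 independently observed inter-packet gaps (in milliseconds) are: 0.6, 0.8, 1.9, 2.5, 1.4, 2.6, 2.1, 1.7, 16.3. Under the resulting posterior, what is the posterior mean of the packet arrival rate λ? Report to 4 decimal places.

With a Gamma(shape α, rate β) prior on the exponential rate λ, the posterior after n observations with total T = Σxᵢ is Gamma(α+n, β+T).
Sum of observations T = 29.9 milliseconds; n = 9.
Posterior: Gamma(1.18+9, 19.76+29.9) = Gamma(10.18, 49.66).
Posterior mean of λ = α/β = 10.18/49.66 = 0.2050.

0.2050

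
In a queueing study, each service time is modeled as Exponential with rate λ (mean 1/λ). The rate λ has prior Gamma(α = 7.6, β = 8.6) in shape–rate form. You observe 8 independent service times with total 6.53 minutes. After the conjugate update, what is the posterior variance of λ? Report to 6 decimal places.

0.068147

With a Gamma(shape α, rate β) prior on the exponential rate λ, the posterior after n observations with total T = Σxᵢ is Gamma(α+n, β+T).
Posterior: Gamma(7.6+8, 8.6+6.53) = Gamma(15.6, 15.13).
Var = α/β² = 0.068147.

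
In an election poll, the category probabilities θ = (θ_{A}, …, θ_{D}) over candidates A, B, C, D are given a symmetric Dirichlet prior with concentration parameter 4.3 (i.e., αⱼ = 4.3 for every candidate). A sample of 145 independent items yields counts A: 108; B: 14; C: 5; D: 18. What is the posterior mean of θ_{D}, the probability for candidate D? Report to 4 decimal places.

0.1375

The Dirichlet prior is conjugate to the Multinomial likelihood: each posterior αⱼ = prior αⱼ + observed count nⱼ.
Posterior concentration: (112.3, 18.3, 9.3, 22.3), total = 162.2.
E[θ_{D}|data] = α_{D}/Σα = 22.3/162.2 = 0.1375.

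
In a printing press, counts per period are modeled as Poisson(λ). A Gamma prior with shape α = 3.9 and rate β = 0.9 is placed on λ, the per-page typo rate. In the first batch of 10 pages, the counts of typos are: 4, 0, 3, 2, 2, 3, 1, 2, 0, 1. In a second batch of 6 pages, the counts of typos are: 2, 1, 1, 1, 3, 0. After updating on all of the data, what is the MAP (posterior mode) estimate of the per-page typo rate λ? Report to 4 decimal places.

1.7101

With a Gamma(shape α, rate β) prior, the Poisson likelihood is conjugate: the posterior is Gamma(α + ΣXᵢ, β + n).
Batch 1: sum of counts S = 18 over n = 10 pages.
After batch 1: Gamma(α+S, β+n) = Gamma(3.9+18, 0.9+10) = Gamma(21.9, 10.9).
Batch 2: sum of counts S = 8 over n = 6 pages.
After batch 2: Gamma(α+S, β+n) = Gamma(21.9+8, 10.9+6) = Gamma(29.9, 16.9).
Mode of Gamma(α,β) for α≥1 is (α−1)/β = 28.9/16.9 = 1.7101.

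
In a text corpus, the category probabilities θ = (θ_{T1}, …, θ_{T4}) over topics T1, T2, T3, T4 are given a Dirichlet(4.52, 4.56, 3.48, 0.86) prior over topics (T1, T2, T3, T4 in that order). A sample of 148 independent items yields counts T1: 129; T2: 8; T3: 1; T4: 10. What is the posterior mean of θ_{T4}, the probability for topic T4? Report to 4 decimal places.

0.0673

The Dirichlet prior is conjugate to the Multinomial likelihood: each posterior αⱼ = prior αⱼ + observed count nⱼ.
Posterior concentration: (133.52, 12.56, 4.48, 10.86), total = 161.42.
E[θ_{T4}|data] = α_{T4}/Σα = 10.86/161.42 = 0.0673.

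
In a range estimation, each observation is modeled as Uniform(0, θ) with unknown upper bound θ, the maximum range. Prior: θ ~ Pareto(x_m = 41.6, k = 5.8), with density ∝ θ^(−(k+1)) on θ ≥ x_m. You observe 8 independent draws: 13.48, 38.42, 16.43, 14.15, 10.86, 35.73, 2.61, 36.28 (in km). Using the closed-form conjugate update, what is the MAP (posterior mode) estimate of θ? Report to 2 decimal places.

41.60

A Pareto(scale x_m, shape k) prior on the upper bound θ of Uniform(0, θ) is conjugate: posterior is Pareto(max(x_m, max xᵢ), k + n).
Sample maximum = 38.42; prior scale x_m = 41.6 → posterior scale = max = 41.60.
Posterior shape = 5.8 + 8 = 13.8.
The Pareto density is decreasing on [x_m, ∞), so the mode is x_m = 41.60.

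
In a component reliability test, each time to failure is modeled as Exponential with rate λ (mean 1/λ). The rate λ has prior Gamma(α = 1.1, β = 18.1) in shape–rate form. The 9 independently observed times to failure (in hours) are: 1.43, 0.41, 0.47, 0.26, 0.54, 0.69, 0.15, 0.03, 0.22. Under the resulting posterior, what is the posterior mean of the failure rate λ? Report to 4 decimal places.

0.4529

With a Gamma(shape α, rate β) prior on the exponential rate λ, the posterior after n observations with total T = Σxᵢ is Gamma(α+n, β+T).
Sum of observations T = 4.20 hours; n = 9.
Posterior: Gamma(1.1+9, 18.1+4.20) = Gamma(10.1, 22.30).
Posterior mean of λ = α/β = 10.1/22.30 = 0.4529.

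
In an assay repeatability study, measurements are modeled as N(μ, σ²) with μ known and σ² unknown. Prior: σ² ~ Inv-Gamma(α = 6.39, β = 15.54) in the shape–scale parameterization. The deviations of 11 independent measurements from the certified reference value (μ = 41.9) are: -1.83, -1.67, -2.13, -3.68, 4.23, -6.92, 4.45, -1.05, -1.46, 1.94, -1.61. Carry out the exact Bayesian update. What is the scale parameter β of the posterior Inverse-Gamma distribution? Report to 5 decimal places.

75.23435

With known mean μ and an Inverse-Gamma(α, β) prior on σ², the Normal likelihood is conjugate: posterior is Inv-Gamma(α + n/2, β + Σ(xᵢ−μ)²/2).
Σ(xᵢ−μ)² = (-1.83)² + (-1.67)² + (-2.13)² + (-3.68)² + (4.23)² + (-6.92)² + (4.45)² + (-1.05)² + (-1.46)² + (1.94)² + (-1.61)² = 119.3887.
Posterior: Inv-Gamma(6.39 + 11/2, 15.54 + 119.3887/2) = Inv-Gamma(11.89, 75.23435).
Posterior β = 75.23435.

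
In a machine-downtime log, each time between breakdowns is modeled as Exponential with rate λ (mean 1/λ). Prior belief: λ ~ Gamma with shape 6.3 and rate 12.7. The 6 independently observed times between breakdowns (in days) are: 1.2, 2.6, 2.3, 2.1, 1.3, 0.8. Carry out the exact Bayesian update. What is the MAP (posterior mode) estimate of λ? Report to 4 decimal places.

0.4913

With a Gamma(shape α, rate β) prior on the exponential rate λ, the posterior after n observations with total T = Σxᵢ is Gamma(α+n, β+T).
Sum of observations T = 10.3 days; n = 6.
Posterior: Gamma(6.3+6, 12.7+10.3) = Gamma(12.3, 23.0).
Mode = (α−1)/β = 0.4913.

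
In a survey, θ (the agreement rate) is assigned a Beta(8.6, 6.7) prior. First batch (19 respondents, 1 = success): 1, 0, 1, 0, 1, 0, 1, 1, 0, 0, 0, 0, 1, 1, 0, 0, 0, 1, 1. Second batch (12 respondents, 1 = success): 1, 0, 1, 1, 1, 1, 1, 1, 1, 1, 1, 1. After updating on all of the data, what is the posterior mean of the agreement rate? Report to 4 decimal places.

0.6177

The Beta prior is conjugate to a Binomial/Bernoulli likelihood; the update adds successes to α and failures to β.
After batch 1: Beta(8.6+9, 6.7+10) = Beta(17.6, 16.7).
After batch 2: Beta(17.6+11, 16.7+1) = Beta(28.6, 17.7).
Posterior mean = α/(α+β) = 28.6/46.3 = 0.6177.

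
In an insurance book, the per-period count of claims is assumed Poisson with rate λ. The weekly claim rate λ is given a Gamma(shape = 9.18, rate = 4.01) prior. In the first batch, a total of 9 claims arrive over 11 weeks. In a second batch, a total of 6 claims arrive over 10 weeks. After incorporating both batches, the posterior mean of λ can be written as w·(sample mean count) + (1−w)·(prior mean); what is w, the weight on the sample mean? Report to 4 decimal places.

With a Gamma(shape α, rate β) prior, the Poisson likelihood is conjugate: the posterior is Gamma(α + ΣXᵢ, β + n).
Total number of weeks: n = 11 + 10 = 21.
Posterior mean = (α₀+S)/(β₀+n) = [n/(β₀+n)]·(S/n) + [β₀/(β₀+n)]·(α₀/β₀), so only n and β₀ enter the weight.
Weight on data w = n/(β₀+n) = 21/(4.01+21) = 21/25.01 = 0.8397.

0.8397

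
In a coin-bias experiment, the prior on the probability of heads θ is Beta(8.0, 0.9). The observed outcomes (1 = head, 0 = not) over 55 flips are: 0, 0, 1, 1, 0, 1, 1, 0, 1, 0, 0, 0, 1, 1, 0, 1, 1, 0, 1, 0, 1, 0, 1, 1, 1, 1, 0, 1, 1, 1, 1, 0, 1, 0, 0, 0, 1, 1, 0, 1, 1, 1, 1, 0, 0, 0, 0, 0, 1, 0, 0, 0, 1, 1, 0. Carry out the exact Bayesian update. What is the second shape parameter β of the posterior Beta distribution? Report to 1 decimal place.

The Beta prior is conjugate to a Binomial/Bernoulli likelihood; the update adds successes to α and failures to β.
Posterior: Beta(α+k, β+n−k) = Beta(8.0+29, 0.9+26) = Beta(37.0, 26.9).
Posterior β = 26.9.

26.9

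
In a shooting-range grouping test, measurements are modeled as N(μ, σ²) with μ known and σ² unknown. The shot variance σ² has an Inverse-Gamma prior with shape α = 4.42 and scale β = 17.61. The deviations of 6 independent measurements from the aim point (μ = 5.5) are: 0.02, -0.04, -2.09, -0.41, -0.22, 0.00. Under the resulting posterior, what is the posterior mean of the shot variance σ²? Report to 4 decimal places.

With known mean μ and an Inverse-Gamma(α, β) prior on σ², the Normal likelihood is conjugate: posterior is Inv-Gamma(α + n/2, β + Σ(xᵢ−μ)²/2).
Σ(xᵢ−μ)² = (0.02)² + (-0.04)² + (-2.09)² + (-0.41)² + (-0.22)² + (0.00)² = 4.5866.
Posterior: Inv-Gamma(4.42 + 6/2, 17.61 + 4.5866/2) = Inv-Gamma(7.42, 19.90330).
E[σ²|data] = β/(α−1) = 19.90330/6.42 = 3.1002.

3.1002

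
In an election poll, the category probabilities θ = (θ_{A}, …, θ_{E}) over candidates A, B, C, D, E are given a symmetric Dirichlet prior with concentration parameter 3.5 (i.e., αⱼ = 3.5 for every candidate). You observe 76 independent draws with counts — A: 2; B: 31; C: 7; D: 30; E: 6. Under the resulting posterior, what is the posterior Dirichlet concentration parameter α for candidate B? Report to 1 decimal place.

The Dirichlet prior is conjugate to the Multinomial likelihood: each posterior αⱼ = prior αⱼ + observed count nⱼ.
Posterior concentration: (5.5, 34.5, 10.5, 33.5, 9.5), total = 93.5.
α_{B} = 3.5 + 31 = 34.5.

34.5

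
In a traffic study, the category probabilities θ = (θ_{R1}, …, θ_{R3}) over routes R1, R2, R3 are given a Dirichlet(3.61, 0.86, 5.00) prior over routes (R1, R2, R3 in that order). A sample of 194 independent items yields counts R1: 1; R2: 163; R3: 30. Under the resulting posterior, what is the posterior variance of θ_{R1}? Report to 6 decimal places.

0.000108

The Dirichlet prior is conjugate to the Multinomial likelihood: each posterior αⱼ = prior αⱼ + observed count nⱼ.
Posterior concentration: (4.61, 163.86, 35.00), total = 203.47.
Var[θ_j] = α_j(Σα−α_j)/((Σα)²(Σα+1)) = 4.61·198.86/(203.47²·204.47) = 0.000108.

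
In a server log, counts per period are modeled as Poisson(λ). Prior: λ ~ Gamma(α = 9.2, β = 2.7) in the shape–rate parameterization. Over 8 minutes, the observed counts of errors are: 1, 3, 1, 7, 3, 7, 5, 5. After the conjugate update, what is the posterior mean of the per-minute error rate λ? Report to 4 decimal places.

3.8505

With a Gamma(shape α, rate β) prior, the Poisson likelihood is conjugate: the posterior is Gamma(α + ΣXᵢ, β + n).
Sum of counts S = 32 over n = 8 minutes.
Posterior: Gamma(α+S, β+n) = Gamma(9.2+32, 2.7+8) = Gamma(41.2, 10.7).
Posterior mean = α/β = 41.2/10.7 = 3.8505.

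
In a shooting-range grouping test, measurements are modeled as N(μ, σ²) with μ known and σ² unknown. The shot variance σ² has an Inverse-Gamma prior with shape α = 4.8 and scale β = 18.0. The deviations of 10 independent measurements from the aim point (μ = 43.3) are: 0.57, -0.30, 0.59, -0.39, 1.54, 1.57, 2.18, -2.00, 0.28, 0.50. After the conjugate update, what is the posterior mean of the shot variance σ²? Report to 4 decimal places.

2.8882

With known mean μ and an Inverse-Gamma(α, β) prior on σ², the Normal likelihood is conjugate: posterior is Inv-Gamma(α + n/2, β + Σ(xᵢ−μ)²/2).
Σ(xᵢ−μ)² = (0.57)² + (-0.30)² + (0.59)² + (-0.39)² + (1.54)² + (1.57)² + (2.18)² + (-2.00)² + (0.28)² + (0.50)² = 14.8324.
Posterior: Inv-Gamma(4.8 + 10/2, 18.0 + 14.8324/2) = Inv-Gamma(9.80, 25.41620).
E[σ²|data] = β/(α−1) = 25.41620/8.80 = 2.8882.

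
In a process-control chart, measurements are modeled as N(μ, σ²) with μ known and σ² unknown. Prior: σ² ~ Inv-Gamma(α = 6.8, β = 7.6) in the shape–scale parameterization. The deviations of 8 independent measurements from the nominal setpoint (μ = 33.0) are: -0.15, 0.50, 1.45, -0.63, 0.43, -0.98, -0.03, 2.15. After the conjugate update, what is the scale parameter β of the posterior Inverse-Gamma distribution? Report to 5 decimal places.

With known mean μ and an Inverse-Gamma(α, β) prior on σ², the Normal likelihood is conjugate: posterior is Inv-Gamma(α + n/2, β + Σ(xᵢ−μ)²/2).
Σ(xᵢ−μ)² = (-0.15)² + (0.50)² + (1.45)² + (-0.63)² + (0.43)² + (-0.98)² + (-0.03)² + (2.15)² = 8.5406.
Posterior: Inv-Gamma(6.8 + 8/2, 7.6 + 8.5406/2) = Inv-Gamma(10.80, 11.87030).
Posterior β = 11.87030.

11.87030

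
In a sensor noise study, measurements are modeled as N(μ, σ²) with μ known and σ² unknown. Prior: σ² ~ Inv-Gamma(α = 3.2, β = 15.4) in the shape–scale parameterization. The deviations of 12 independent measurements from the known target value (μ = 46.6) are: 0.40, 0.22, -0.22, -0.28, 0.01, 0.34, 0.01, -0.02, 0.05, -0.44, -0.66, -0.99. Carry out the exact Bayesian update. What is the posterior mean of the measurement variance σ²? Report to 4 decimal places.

2.0039

With known mean μ and an Inverse-Gamma(α, β) prior on σ², the Normal likelihood is conjugate: posterior is Inv-Gamma(α + n/2, β + Σ(xᵢ−μ)²/2).
Σ(xᵢ−μ)² = (0.40)² + (0.22)² + (-0.22)² + (-0.28)² + (0.01)² + (0.34)² + (0.01)² + (-0.02)² + (0.05)² + (-0.44)² + (-0.66)² + (-0.99)² = 2.0632.
Posterior: Inv-Gamma(3.2 + 12/2, 15.4 + 2.0632/2) = Inv-Gamma(9.20, 16.43160).
E[σ²|data] = β/(α−1) = 16.43160/8.20 = 2.0039.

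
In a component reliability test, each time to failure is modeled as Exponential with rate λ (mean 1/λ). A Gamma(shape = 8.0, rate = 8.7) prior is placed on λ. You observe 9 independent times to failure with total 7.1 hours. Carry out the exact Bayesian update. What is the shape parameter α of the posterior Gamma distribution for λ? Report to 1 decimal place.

With a Gamma(shape α, rate β) prior on the exponential rate λ, the posterior after n observations with total T = Σxᵢ is Gamma(α+n, β+T).
Posterior: Gamma(8.0+9, 8.7+7.1) = Gamma(17.0, 15.8).
Posterior α = 17.0.

17.0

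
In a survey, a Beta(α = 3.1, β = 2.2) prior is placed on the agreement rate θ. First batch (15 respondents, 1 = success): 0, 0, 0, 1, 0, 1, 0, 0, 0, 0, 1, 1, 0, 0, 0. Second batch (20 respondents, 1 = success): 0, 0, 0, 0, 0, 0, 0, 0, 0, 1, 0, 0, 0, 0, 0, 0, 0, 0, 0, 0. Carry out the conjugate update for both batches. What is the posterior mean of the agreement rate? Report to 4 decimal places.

The Beta prior is conjugate to a Binomial/Bernoulli likelihood; the update adds successes to α and failures to β.
After batch 1: Beta(3.1+4, 2.2+11) = Beta(7.1, 13.2).
After batch 2: Beta(7.1+1, 13.2+19) = Beta(8.1, 32.2).
Posterior mean = α/(α+β) = 8.1/40.3 = 0.2010.

0.2010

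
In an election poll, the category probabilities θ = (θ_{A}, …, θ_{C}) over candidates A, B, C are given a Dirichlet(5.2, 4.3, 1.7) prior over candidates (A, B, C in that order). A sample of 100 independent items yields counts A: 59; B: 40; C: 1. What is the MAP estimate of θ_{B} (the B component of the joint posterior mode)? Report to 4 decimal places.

0.4002

The Dirichlet prior is conjugate to the Multinomial likelihood: each posterior αⱼ = prior αⱼ + observed count nⱼ.
Posterior concentration: (64.2, 44.3, 2.7), total = 111.2.
Joint mode component: (α_{B}−1)/(Σα−K) = 43.3/108.2 = 0.4002.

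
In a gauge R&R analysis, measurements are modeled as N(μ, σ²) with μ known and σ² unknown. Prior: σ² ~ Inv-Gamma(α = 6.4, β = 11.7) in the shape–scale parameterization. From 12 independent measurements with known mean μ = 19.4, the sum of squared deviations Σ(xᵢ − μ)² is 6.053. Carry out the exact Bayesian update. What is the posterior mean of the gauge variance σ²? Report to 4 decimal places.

1.2918

With known mean μ and an Inverse-Gamma(α, β) prior on σ², the Normal likelihood is conjugate: posterior is Inv-Gamma(α + n/2, β + Σ(xᵢ−μ)²/2).
Posterior: Inv-Gamma(6.4 + 12/2, 11.7 + 6.053/2) = Inv-Gamma(12.40, 14.7265).
E[σ²|data] = β/(α−1) = 14.7265/11.40 = 1.2918.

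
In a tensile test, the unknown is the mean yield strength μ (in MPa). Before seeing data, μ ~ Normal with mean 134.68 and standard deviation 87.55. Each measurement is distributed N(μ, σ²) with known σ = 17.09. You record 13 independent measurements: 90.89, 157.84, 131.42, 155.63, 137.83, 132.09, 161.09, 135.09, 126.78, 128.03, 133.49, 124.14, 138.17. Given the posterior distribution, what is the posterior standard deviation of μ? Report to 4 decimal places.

4.7330

For Normal data with known variance σ², a Normal(μ₀, σ₀²) prior on μ is conjugate. Posterior precision = 1/σ₀² + n/σ²; posterior mean is the precision-weighted average of μ₀ and x̄.
σ₀² = 87.55² = 7665.0025, σ² = 17.09² = 292.0681; σ² + n·σ₀² = 292.0681 + 13·7665.0025 = 99937.1006.
Posterior precision = 1/σ₀² + n/σ² = 1/7665.0025 + 13/292.0681 = (σ² + n·σ₀²)/(σ₀²σ²) = 99937.1006/(7665.0025·292.0681); posterior variance σₙ² = σ₀²σ²/(σ² + n·σ₀²) = 7665.0025·292.0681/99937.1006 = 22.401117.
Posterior SD = √σₙ² = √(7665.0025·292.0681/99937.1006) = 4.7330.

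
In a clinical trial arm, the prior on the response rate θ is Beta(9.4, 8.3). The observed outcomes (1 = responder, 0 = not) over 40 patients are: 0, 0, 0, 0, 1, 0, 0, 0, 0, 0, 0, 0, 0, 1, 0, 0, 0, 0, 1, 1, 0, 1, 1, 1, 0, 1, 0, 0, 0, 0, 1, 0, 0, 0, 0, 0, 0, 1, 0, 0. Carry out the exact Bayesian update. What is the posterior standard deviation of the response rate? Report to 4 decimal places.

0.0617

The Beta prior is conjugate to a Binomial/Bernoulli likelihood; the update adds successes to α and failures to β.
Posterior: Beta(α+k, β+n−k) = Beta(9.4+10, 8.3+30) = Beta(19.4, 38.3).
Var = αβ/((α+β)²(α+β+1)) = 19.4·38.3/(57.7²·58.7) = 0.00380199; SD = √0.00380199 = 0.0617.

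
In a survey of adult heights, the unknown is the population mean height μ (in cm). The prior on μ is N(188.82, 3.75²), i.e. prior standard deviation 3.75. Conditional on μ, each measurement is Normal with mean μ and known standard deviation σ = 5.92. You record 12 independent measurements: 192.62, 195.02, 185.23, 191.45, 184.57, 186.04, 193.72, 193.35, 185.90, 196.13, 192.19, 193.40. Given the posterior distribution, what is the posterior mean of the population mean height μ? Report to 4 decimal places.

For Normal data with known variance σ², a Normal(μ₀, σ₀²) prior on μ is conjugate. Posterior precision = 1/σ₀² + n/σ²; posterior mean is the precision-weighted average of μ₀ and x̄.
Σxᵢ = 192.62 + 195.02 + 185.23 + 191.45 + 184.57 + 186.04 + 193.72 + 193.35 + 185.90 + 196.13 + 192.19 + 193.40 = 2289.62, so n·x̄ = 2289.62.
σ₀² = 3.75² = 14.0625, σ² = 5.92² = 35.0464; σ² + n·σ₀² = 35.0464 + 12·14.0625 = 203.7964.
Posterior mean = (μ₀/σ₀² + n·x̄/σ²)/(1/σ₀² + n/σ²) = (σ²·μ₀ + σ₀²·n·x̄)/(σ² + n·σ₀²) = (35.0464·188.82 + 14.0625·2289.62)/203.7964 = 38815.242498/203.7964 = 190.4609.

190.4609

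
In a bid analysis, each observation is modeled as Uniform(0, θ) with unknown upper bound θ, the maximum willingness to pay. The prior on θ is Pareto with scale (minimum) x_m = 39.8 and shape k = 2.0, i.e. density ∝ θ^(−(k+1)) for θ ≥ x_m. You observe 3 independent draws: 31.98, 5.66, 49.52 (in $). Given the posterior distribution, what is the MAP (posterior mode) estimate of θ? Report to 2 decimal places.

A Pareto(scale x_m, shape k) prior on the upper bound θ of Uniform(0, θ) is conjugate: posterior is Pareto(max(x_m, max xᵢ), k + n).
Sample maximum = 49.52; prior scale x_m = 39.8 → posterior scale = max = 49.52.
Posterior shape = 2.0 + 3 = 5.0.
The Pareto density is decreasing on [x_m, ∞), so the mode is x_m = 49.52.

49.52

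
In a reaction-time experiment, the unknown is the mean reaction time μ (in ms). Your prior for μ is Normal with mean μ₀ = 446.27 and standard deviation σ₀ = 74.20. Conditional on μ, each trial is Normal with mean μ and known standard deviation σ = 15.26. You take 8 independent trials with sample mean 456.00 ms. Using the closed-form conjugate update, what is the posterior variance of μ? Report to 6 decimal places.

28.955362

For Normal data with known variance σ², a Normal(μ₀, σ₀²) prior on μ is conjugate. Posterior precision = 1/σ₀² + n/σ²; posterior mean is the precision-weighted average of μ₀ and x̄.
σ₀² = 74.20² = 5505.64, σ² = 15.26² = 232.8676; σ² + n·σ₀² = 232.8676 + 8·5505.64 = 44277.9876.
Posterior precision = 1/σ₀² + n/σ² = 1/5505.64 + 8/232.8676 = (σ² + n·σ₀²)/(σ₀²σ²) = 44277.9876/(5505.64·232.8676); posterior variance σₙ² = σ₀²σ²/(σ² + n·σ₀²) = 5505.64·232.8676/44277.9876 = 28.955362.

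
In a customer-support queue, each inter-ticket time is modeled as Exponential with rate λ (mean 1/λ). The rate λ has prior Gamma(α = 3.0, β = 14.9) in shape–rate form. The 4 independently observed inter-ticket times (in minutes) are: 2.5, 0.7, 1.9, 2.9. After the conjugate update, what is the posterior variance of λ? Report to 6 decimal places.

With a Gamma(shape α, rate β) prior on the exponential rate λ, the posterior after n observations with total T = Σxᵢ is Gamma(α+n, β+T).
Sum of observations T = 8.0 minutes; n = 4.
Posterior: Gamma(3.0+4, 14.9+8.0) = Gamma(7.0, 22.9).
Var = α/β² = 0.013348.

0.013348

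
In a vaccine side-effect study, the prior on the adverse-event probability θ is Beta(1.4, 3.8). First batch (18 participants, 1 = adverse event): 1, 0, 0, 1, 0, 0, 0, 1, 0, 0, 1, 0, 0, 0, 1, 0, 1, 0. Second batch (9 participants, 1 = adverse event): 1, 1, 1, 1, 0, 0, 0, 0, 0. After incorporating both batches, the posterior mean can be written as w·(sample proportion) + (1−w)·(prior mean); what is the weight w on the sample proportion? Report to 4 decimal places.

0.8385

The Beta prior is conjugate to a Binomial/Bernoulli likelihood; the update adds successes to α and failures to β.
Total number of participants: n = 18 + 9 = 27.
Posterior mean = (α₀+k)/(α₀+β₀+n) = [n/(α₀+β₀+n)]·(k/n) + [(α₀+β₀)/(α₀+β₀+n)]·α₀/(α₀+β₀), so only n and the prior enter the weight.
The weight on the data is w = n/(α₀+β₀+n) = 27/(1.4+3.8+27) = 27/32.2 = 0.8385.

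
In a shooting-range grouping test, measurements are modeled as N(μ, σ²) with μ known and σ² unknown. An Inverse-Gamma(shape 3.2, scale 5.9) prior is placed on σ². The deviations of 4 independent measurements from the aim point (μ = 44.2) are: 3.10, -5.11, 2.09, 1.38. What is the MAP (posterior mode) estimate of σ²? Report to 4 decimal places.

4.3383

With known mean μ and an Inverse-Gamma(α, β) prior on σ², the Normal likelihood is conjugate: posterior is Inv-Gamma(α + n/2, β + Σ(xᵢ−μ)²/2).
Σ(xᵢ−μ)² = (3.10)² + (-5.11)² + (2.09)² + (1.38)² = 41.9946.
Posterior: Inv-Gamma(3.2 + 4/2, 5.9 + 41.9946/2) = Inv-Gamma(5.20, 26.89730).
Mode = β/(α+1) = 26.89730/6.20 = 4.3383.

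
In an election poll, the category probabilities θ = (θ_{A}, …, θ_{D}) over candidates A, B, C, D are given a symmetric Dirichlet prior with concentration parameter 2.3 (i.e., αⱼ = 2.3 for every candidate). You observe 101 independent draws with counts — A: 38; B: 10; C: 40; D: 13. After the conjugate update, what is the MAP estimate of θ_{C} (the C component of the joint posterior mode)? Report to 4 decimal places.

The Dirichlet prior is conjugate to the Multinomial likelihood: each posterior αⱼ = prior αⱼ + observed count nⱼ.
Posterior concentration: (40.3, 12.3, 42.3, 15.3), total = 110.2.
Joint mode component: (α_{C}−1)/(Σα−K) = 41.3/106.2 = 0.3889.

0.3889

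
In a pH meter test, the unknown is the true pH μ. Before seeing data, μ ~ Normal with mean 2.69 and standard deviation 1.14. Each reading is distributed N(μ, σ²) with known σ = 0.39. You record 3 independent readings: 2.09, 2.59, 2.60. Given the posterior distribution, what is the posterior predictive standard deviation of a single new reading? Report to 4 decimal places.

For Normal data with known variance σ², a Normal(μ₀, σ₀²) prior on μ is conjugate. Posterior precision = 1/σ₀² + n/σ²; posterior mean is the precision-weighted average of μ₀ and x̄.
σ₀² = 1.14² = 1.2996, σ² = 0.39² = 0.1521; σ² + n·σ₀² = 0.1521 + 3·1.2996 = 4.0509.
Posterior precision = 1/σ₀² + n/σ² = 1/1.2996 + 3/0.1521 = (σ² + n·σ₀²)/(σ₀²σ²) = 4.0509/(1.2996·0.1521); posterior variance σₙ² = σ₀²σ²/(σ² + n·σ₀²) = 1.2996·0.1521/4.0509 = 0.048796.
Predictive variance for one new observation = σₙ² + σ² = 1.2996·0.1521/4.0509 + 0.1521 = σ²·(σ₀² + 4.0509)/4.0509 = 0.1521·5.3505/4.0509 = 0.200896; SD = √(0.1521·5.3505/4.0509) = 0.4482.

0.4482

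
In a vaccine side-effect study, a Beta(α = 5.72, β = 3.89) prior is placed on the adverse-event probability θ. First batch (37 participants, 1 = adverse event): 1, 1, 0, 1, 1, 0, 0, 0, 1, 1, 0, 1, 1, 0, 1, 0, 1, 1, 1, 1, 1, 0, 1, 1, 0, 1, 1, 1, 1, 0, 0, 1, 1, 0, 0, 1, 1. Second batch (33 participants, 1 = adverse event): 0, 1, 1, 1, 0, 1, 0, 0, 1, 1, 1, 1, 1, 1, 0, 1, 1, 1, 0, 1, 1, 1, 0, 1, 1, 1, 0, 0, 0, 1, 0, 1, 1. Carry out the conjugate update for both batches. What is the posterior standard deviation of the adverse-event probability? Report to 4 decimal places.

The Beta prior is conjugate to a Binomial/Bernoulli likelihood; the update adds successes to α and failures to β.
After batch 1: Beta(5.72+24, 3.89+13) = Beta(29.72, 16.89).
After batch 2: Beta(29.72+22, 16.89+11) = Beta(51.72, 27.89).
Var = αβ/((α+β)²(α+β+1)) = 51.72·27.89/(79.61²·80.61) = 0.00282347; SD = √0.00282347 = 0.0531.

0.0531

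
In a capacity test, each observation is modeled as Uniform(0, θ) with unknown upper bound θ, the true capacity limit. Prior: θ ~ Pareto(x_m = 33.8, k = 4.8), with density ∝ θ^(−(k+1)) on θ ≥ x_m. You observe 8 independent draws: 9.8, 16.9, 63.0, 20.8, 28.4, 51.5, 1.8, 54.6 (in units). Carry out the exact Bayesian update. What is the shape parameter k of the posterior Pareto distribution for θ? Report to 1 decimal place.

A Pareto(scale x_m, shape k) prior on the upper bound θ of Uniform(0, θ) is conjugate: posterior is Pareto(max(x_m, max xᵢ), k + n).
Sample maximum = 63.0; prior scale x_m = 33.8 → posterior scale = max = 63.0.
Posterior shape = 4.8 + 8 = 12.8.
Posterior shape k = 12.8.

12.8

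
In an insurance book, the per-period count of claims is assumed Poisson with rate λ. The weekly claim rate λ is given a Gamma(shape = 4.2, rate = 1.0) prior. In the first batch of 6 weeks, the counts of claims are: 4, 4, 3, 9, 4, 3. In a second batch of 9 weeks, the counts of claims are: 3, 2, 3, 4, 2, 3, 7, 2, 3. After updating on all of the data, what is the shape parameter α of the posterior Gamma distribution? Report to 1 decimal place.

60.2

With a Gamma(shape α, rate β) prior, the Poisson likelihood is conjugate: the posterior is Gamma(α + ΣXᵢ, β + n).
Batch 1: sum of counts S = 27 over n = 6 weeks.
After batch 1: Gamma(α+S, β+n) = Gamma(4.2+27, 1.0+6) = Gamma(31.2, 7.0).
Batch 2: sum of counts S = 29 over n = 9 weeks.
After batch 2: Gamma(α+S, β+n) = Gamma(31.2+29, 7.0+9) = Gamma(60.2, 16.0).
Posterior α = 60.2.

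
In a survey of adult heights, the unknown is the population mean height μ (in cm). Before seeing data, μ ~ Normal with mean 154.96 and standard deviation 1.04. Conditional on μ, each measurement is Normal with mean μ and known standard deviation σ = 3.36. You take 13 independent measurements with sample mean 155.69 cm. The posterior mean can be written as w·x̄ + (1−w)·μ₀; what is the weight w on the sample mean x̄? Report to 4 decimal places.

0.5547

For Normal data with known variance σ², a Normal(μ₀, σ₀²) prior on μ is conjugate. Posterior precision = 1/σ₀² + n/σ²; posterior mean is the precision-weighted average of μ₀ and x̄.
σ₀² = 1.04² = 1.0816, σ² = 3.36² = 11.2896. Prior precision 1/σ₀² = 1/1.0816; data precision n/σ² = 13/11.2896.
w = (n/σ²)/(1/σ₀² + n/σ²) = n·σ₀²/(σ² + n·σ₀²) = 13·1.0816/(11.2896 + 13·1.0816) = 14.0608/25.3504 = 0.5547.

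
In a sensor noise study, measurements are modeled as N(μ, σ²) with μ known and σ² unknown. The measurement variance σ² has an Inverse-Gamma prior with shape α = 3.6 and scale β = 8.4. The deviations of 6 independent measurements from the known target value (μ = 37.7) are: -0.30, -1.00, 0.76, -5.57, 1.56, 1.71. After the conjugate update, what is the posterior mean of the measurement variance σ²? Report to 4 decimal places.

With known mean μ and an Inverse-Gamma(α, β) prior on σ², the Normal likelihood is conjugate: posterior is Inv-Gamma(α + n/2, β + Σ(xᵢ−μ)²/2).
Σ(xᵢ−μ)² = (-0.30)² + (-1.00)² + (0.76)² + (-5.57)² + (1.56)² + (1.71)² = 38.0502.
Posterior: Inv-Gamma(3.6 + 6/2, 8.4 + 38.0502/2) = Inv-Gamma(6.60, 27.42510).
E[σ²|data] = β/(α−1) = 27.42510/5.60 = 4.8973.

4.8973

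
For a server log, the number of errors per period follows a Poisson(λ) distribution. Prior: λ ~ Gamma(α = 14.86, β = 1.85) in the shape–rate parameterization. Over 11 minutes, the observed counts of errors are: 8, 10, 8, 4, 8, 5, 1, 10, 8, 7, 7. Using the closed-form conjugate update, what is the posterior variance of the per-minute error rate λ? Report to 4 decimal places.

With a Gamma(shape α, rate β) prior, the Poisson likelihood is conjugate: the posterior is Gamma(α + ΣXᵢ, β + n).
Sum of counts S = 76 over n = 11 minutes.
Posterior: Gamma(α+S, β+n) = Gamma(14.86+76, 1.85+11) = Gamma(90.86, 12.85).
Var = α/β² = 90.86/12.85² = 0.5503.

0.5503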